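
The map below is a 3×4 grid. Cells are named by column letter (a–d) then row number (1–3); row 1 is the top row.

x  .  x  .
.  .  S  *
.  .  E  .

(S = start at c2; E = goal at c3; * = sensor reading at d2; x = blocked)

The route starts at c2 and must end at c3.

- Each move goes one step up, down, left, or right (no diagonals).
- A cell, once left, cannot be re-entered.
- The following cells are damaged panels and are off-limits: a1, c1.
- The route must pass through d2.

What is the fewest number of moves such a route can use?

3

Any route passes through d2 somewhere between c2 and c3. Summing Manhattan distances along the two legs (c2 → d2 → c3) gives a lower bound of 1 + 2 = 3 moves.
A route of 3 moves achieves this: c2 → d2 → d3 → c3.
Since 3 matches the lower bound, it is optimal.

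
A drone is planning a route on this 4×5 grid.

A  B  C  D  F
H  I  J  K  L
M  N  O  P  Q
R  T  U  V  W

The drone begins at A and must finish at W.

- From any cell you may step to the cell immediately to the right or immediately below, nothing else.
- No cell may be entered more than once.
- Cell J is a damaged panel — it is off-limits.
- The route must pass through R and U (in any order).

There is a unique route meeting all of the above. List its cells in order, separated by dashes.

Moves only go right or down, so the column and row indices never decrease.
Route from A: 3× down (reaching R), 4× right (reaching W) — 7 moves in all.
Check: all required cells visited.

A - H - M - R - T - U - V - W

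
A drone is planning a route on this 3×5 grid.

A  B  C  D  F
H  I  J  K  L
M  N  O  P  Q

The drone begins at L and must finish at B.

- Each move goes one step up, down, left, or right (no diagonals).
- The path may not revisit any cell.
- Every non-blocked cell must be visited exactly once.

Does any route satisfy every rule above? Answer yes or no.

Colour the cells like a checkerboard: each orthogonal step flips colour, so a Hamiltonian route alternates colours. Here there are 8 cells of one colour and 7 of the other, with start on the same colour as the goal — the counts and endpoints can't be arranged into an alternating sequence of length 15, so no Hamiltonian route exists.

no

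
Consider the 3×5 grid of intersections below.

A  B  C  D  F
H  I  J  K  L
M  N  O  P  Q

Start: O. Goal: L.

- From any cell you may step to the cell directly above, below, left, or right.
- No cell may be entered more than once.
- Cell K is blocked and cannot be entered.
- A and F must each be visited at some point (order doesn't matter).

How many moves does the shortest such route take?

9

Any route passes through A and F in some order between O and L. Summing Manhattan distances along each leg and taking the cheapest ordering (O → A → F → L) gives a lower bound of 4 + 4 + 1 = 9 moves.
A route of 9 moves achieves this: O → J → I → H → A → B → C → D → F → L.
Since 9 matches the lower bound, it is optimal.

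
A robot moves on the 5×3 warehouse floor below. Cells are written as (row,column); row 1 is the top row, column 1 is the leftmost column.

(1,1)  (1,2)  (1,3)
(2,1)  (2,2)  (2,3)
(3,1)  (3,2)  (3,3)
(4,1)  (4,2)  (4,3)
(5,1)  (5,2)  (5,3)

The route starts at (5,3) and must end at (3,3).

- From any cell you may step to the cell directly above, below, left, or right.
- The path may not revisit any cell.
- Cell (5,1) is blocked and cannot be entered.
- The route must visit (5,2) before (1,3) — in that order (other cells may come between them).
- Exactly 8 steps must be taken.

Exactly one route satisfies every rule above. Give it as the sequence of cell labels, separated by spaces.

The waypoints must appear in the order (5,2), (1,3), with no cell reused.
Route from (5,3): left to (5,2), 4× up (reaching (1,2)), right to (1,3), 2× down (reaching (3,3)) — 8 moves in all.
Check: order respected ((5,2) at step 1, (1,3) at step 6); 8 moves as required.

(5,3) (5,2) (4,2) (3,2) (2,2) (1,2) (1,3) (2,3) (3,3)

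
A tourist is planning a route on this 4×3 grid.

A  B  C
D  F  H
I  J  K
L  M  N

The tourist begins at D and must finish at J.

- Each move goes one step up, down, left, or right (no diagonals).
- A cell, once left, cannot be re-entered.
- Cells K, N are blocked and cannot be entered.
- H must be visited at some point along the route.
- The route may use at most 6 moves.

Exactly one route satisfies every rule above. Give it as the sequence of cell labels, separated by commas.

D, A, B, C, H, F, J

The 6-move cap with required stops at H leaves no slack for detours.
Route from D: up to A, 2× right (reaching C), down to H, left to F, down to J — 6 moves in all.
Check: all required cells visited; 6 ≤ 6 moves.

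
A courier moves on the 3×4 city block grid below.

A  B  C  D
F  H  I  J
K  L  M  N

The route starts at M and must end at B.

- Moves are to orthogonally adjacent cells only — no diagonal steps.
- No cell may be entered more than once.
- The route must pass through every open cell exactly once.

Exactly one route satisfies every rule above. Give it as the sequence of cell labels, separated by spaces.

M N J D C I H L K F A B

Need to visit all 12 open cells exactly once, starting at M and ending at B.
Cell K has only two open neighbours (F and L), so the path must pass straight through it: one of those is the cell it's entered from and the other is where it exits.
Route from M: right 1 to N, up 2 to D, left 1 to C, down 1 to I, left 1 to H, down 1 to L, left 1 to K, up 2 to A, right 1 to B — 11 moves in all.
Check: all 12 open cells covered.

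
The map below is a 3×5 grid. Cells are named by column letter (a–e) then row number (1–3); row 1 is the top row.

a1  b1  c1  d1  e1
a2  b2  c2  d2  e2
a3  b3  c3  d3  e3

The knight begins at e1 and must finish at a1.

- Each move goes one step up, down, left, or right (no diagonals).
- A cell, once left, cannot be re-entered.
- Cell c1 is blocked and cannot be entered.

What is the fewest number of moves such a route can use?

The Manhattan distance from e1 to a1 is |1−1| + |5−1| = 4, so at least 4 moves are needed.
That bound ignores the blocked cells. Measuring each leg by the fewest moves that actually steer around them (e1→a1: 6) raises the lower bound to 6.
A route of 6 moves exists: e1 → e2 → d2 → c2 → b2 → b1 → a1.
Since 6 matches that lower bound, it is optimal.

6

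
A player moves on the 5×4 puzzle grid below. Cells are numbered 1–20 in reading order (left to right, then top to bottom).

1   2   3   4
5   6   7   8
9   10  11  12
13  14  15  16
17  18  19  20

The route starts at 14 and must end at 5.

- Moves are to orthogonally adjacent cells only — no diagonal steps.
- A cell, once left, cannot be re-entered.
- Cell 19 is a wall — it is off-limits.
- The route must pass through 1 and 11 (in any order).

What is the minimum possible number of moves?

7

Any route passes through 1 and 11 in some order between 14 and 5. Summing Manhattan distances along each leg and taking the cheapest ordering (14 → 11 → 1 → 5) gives a lower bound of 2 + 4 + 1 = 7 moves.
A route of 7 moves achieves this: 14 → 10 → 11 → 7 → 3 → 2 → 1 → 5.
Since 7 matches the lower bound, it is optimal.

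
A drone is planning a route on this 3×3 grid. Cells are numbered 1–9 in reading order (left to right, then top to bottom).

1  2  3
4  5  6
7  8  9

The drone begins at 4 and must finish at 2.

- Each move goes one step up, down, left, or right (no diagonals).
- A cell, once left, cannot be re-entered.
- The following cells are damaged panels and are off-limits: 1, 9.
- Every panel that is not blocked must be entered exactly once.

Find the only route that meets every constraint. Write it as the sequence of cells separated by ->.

Need to visit all 7 open cells exactly once, starting at 4 and ending at 2.
Cell 8 has only two open neighbours (5 and 7), so the path must pass straight through it: one of those is the cell it's entered from and the other is where it exits.
Route from 4: down to 7, right to 8, up to 5, right to 6, up to 3, left to 2 — 6 moves in all.
Check: all 7 open cells covered.

4 -> 7 -> 8 -> 5 -> 6 -> 3 -> 2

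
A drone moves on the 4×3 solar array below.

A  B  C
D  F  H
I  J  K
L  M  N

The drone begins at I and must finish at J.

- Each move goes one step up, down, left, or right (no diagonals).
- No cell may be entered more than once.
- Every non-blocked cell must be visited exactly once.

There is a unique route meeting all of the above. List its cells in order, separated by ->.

Need to visit all 12 open cells exactly once, starting at I and ending at J.
Cell L has only two open neighbours (I and M), so the path must pass straight through it: one of those is the cell it's entered from and the other is where it exits.
Route from I: down 1 to L, right 2 to N, up 3 to C, left 2 to A, down 1 to D, right 1 to F, down 1 to J — 11 moves in all.
Check: all 12 open cells covered.

I -> L -> M -> N -> K -> H -> C -> B -> A -> D -> F -> J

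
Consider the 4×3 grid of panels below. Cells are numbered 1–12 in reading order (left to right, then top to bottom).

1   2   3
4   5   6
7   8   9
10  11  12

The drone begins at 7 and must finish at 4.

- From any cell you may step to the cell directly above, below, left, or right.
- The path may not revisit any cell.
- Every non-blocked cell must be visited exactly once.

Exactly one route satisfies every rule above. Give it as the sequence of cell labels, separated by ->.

Need to visit all 12 open cells exactly once, starting at 7 and ending at 4.
Cell 1 has only two open neighbours (4 and 2), so the path must pass straight through it: one of those is the cell it's entered from and the other is where it exits.
Route from 7: down to 10, 2× right (reaching 12), up to 9, left to 8, up to 5, right to 6, up to 3, 2× left (reaching 1), down to 4 — 11 moves in all.
Check: all 12 open cells covered.

7 -> 10 -> 11 -> 12 -> 9 -> 8 -> 5 -> 6 -> 3 -> 2 -> 1 -> 4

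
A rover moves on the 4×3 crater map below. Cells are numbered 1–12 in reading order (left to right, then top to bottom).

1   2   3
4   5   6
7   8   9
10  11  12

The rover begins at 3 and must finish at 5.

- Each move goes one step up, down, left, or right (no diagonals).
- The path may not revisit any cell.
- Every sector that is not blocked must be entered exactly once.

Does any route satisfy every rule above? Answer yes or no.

no

Colour the cells like a checkerboard: each orthogonal step flips colour, so a Hamiltonian route alternates colours. Here there are 6 cells of one colour and 6 of the other, with start on the same colour as the goal — the counts and endpoints can't be arranged into an alternating sequence of length 12, so no Hamiltonian route exists.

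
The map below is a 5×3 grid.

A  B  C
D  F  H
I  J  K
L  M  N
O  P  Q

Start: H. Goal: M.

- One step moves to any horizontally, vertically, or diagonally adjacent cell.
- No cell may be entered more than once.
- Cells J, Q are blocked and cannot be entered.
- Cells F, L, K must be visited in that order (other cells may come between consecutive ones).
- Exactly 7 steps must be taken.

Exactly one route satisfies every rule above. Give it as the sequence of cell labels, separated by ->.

The waypoints must appear in the order F, L, K, with no cell reused.
Route from H: left 1 to F, down-left 1 to I, down 1 to L, down-right 1 to P, up-right 1 to N, up 1 to K, down-left 1 to M — 7 moves in all.
Check: order respected (F at step 1, L at step 3, K at step 6); 7 moves as required.

H -> F -> I -> L -> P -> N -> K -> M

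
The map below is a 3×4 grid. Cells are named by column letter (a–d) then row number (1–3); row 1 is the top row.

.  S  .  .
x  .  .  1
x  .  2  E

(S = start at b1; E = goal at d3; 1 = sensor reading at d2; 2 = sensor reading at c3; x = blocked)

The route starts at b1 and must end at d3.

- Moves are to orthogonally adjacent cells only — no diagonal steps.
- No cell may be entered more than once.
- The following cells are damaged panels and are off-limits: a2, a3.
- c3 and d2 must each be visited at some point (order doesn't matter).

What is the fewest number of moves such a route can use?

Any route passes through c3 and d2 in some order between b1 and d3. Summing Manhattan distances along each leg and taking the cheapest ordering (b1 → d2 → c3 → d3) gives a lower bound of 3 + 2 + 1 = 6 moves.
A route of 6 moves achieves this: b1 → b2 → b3 → c3 → c2 → d2 → d3.
Since 6 matches the lower bound, it is optimal.

6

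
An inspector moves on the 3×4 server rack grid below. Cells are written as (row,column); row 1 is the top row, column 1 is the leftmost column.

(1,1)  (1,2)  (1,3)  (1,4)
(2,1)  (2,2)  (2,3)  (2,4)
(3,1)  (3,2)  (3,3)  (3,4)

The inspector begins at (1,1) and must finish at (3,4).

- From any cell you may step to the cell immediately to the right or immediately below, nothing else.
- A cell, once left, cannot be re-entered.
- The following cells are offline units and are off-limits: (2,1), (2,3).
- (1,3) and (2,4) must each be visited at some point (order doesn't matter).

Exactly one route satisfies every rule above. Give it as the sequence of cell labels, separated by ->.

(1,1) -> (1,2) -> (1,3) -> (1,4) -> (2,4) -> (3,4)

Moves only go right or down, so the column and row indices never decrease.
Route from (1,1): 3× right (reaching (1,4)), 2× down (reaching (3,4)) — 5 moves in all.
Check: all required cells visited.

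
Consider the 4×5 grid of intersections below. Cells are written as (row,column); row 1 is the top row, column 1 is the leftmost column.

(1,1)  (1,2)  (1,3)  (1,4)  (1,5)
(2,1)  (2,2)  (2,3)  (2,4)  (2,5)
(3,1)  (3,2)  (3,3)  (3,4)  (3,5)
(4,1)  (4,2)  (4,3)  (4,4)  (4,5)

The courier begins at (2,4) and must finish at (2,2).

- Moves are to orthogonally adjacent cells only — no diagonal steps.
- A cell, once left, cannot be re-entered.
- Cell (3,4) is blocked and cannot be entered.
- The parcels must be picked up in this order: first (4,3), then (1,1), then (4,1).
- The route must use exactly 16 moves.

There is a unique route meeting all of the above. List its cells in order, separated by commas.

The waypoints must appear in the order (4,3), (1,1), (4,1), with no cell reused.
Route from (2,4): right 1 to (2,5), down 2 to (4,5), left 2 to (4,3), up 3 to (1,3), left 2 to (1,1), down 3 to (4,1), right 1 to (4,2), up 2 to (2,2) — 16 moves in all.
Check: order respected ((4,3) at step 5, (1,1) at step 10, (4,1) at step 13); 16 moves as required.

(2,4), (2,5), (3,5), (4,5), (4,4), (4,3), (3,3), (2,3), (1,3), (1,2), (1,1), (2,1), (3,1), (4,1), (4,2), (3,2), (2,2)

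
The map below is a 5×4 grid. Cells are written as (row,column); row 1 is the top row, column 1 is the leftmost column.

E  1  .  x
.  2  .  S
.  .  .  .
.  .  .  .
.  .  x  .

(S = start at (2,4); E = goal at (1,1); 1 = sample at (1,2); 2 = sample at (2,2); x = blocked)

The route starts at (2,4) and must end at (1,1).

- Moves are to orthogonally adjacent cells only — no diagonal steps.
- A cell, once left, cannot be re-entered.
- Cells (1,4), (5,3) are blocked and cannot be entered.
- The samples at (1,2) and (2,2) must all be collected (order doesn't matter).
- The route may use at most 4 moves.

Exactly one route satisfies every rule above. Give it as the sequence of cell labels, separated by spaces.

The 4-move cap with required stops at (1,2), (2,2) leaves no slack for detours.
Route from (2,4): left 2 to (2,2), up 1 to (1,2), left 1 to (1,1) — 4 moves in all.
Check: all required cells visited; 4 ≤ 4 moves.

(2,4) (2,3) (2,2) (1,2) (1,1)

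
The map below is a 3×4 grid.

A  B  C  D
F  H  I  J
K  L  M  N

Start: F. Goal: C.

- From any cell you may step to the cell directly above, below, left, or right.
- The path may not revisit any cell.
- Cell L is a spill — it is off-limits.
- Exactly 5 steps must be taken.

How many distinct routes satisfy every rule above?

Need simple routes of exactly 5 moves from F to C (Manhattan distance 3, so 1 moves are spent on a detour and 1 undoing it).
Enumerating: F A B H I C | F H I J D C.
That gives 2 routes.

2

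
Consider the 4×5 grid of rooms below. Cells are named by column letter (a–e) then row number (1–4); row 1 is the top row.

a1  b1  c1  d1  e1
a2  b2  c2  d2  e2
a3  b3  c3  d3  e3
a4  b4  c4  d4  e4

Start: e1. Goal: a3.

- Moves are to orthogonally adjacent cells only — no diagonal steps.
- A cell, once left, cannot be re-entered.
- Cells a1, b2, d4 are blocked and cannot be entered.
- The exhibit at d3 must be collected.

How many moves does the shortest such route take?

6

Any route passes through d3 somewhere between e1 and a3. Summing Manhattan distances along the two legs (e1 → d3 → a3) gives a lower bound of 3 + 3 = 6 moves.
A route of 6 moves achieves this: e1 → e2 → e3 → d3 → c3 → b3 → a3.
Since 6 matches the lower bound, it is optimal.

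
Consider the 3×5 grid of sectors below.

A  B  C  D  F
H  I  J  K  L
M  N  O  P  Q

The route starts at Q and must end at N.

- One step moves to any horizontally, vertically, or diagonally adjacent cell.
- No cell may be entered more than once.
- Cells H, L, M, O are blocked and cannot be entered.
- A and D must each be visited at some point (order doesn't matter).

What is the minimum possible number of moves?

Any route passes through A and D in some order between Q and N. Summing Chebyshev distances along each leg and taking the cheapest ordering (Q → D → A → N) gives a lower bound of 2 + 3 + 2 = 7 moves.
A route of 7 moves achieves this: Q → K → D → C → B → A → I → N.
Since 7 matches the lower bound, it is optimal.

7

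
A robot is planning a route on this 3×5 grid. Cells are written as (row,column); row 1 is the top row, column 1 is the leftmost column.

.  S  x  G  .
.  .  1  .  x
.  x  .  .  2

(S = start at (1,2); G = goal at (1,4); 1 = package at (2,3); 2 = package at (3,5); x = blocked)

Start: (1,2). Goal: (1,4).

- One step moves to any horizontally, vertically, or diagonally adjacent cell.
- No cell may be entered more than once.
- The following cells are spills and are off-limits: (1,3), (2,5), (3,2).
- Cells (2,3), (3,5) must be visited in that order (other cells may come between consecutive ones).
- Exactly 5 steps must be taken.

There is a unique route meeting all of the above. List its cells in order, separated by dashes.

The waypoints must appear in the order (2,3), (3,5), with no cell reused.
Route from (1,2): down-right 2 to (3,4), right 1 to (3,5), up-left 1 to (2,4), up 1 to (1,4) — 5 moves in all.
Check: order respected (1 at step 1, 2 at step 3); 5 moves as required.

(1,2) - (2,3) - (3,4) - (3,5) - (2,4) - (1,4)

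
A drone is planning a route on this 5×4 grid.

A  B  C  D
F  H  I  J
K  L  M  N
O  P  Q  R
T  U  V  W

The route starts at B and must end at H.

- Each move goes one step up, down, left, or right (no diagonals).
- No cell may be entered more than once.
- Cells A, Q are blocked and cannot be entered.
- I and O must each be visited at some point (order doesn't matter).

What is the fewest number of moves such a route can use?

Any route passes through I and O in some order between B and H. Summing Manhattan distances along each leg and taking the cheapest ordering (B → I → O → H) gives a lower bound of 2 + 4 + 3 = 9 moves.
A route of 9 moves achieves this: B → C → I → M → L → P → O → K → F → H.
Since 9 matches the lower bound, it is optimal.

9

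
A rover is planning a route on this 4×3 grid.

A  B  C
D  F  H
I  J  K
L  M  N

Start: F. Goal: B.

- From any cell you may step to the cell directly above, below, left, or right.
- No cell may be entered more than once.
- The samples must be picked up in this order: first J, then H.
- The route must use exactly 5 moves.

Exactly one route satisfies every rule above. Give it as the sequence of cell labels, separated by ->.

F -> J -> K -> H -> C -> B

The waypoints must appear in the order J, H, with no cell reused.
Route from F: down to J, right to K, 2× up (reaching C), left to B — 5 moves in all.
Check: order respected (J at step 1, H at step 3); 5 moves as required.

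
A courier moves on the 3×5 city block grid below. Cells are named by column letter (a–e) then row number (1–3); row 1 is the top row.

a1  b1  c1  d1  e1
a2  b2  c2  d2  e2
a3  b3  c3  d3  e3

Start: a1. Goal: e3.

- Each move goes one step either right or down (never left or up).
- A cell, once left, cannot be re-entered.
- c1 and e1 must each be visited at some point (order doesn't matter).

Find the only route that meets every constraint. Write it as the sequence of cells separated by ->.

Moves only go right or down, so the column and row indices never decrease.
Route from a1: 4× right (reaching e1), 2× down (reaching e3) — 6 moves in all.
Check: all required cells visited.

a1 -> b1 -> c1 -> d1 -> e1 -> e2 -> e3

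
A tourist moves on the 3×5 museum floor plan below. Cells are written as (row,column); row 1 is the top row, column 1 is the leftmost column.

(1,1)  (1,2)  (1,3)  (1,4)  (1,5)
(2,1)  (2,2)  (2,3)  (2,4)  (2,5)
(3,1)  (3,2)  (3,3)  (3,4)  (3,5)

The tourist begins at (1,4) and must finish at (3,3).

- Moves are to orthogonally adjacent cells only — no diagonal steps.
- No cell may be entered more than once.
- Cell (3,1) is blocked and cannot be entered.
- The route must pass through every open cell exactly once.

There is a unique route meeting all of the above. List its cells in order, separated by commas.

Need to visit all 14 open cells exactly once, starting at (1,4) and ending at (3,3).
Route from (1,4): right 1 to (1,5), down 2 to (3,5), left 1 to (3,4), up 1 to (2,4), left 1 to (2,3), up 1 to (1,3), left 2 to (1,1), down 1 to (2,1), right 1 to (2,2), down 1 to (3,2), right 1 to (3,3) — 13 moves in all.
Check: all 14 open cells covered.

(1,4), (1,5), (2,5), (3,5), (3,4), (2,4), (2,3), (1,3), (1,2), (1,1), (2,1), (2,2), (3,2), (3,3)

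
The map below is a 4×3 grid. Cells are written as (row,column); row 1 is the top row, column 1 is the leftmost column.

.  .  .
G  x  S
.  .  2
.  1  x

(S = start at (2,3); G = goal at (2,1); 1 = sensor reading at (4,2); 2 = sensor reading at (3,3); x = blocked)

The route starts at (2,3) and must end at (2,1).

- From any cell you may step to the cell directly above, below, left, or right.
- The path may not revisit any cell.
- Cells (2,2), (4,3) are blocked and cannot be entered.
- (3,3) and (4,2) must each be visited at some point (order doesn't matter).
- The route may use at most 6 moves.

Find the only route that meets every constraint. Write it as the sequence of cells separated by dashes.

The 6-move cap with required stops at (3,3), (4,2) leaves no slack for detours.
Route from (2,3): down 1 to (3,3), left 1 to (3,2), down 1 to (4,2), left 1 to (4,1), up 2 to (2,1) — 6 moves in all.
Check: all required cells visited; 6 ≤ 6 moves.

(2,3) - (3,3) - (3,2) - (4,2) - (4,1) - (3,1) - (2,1)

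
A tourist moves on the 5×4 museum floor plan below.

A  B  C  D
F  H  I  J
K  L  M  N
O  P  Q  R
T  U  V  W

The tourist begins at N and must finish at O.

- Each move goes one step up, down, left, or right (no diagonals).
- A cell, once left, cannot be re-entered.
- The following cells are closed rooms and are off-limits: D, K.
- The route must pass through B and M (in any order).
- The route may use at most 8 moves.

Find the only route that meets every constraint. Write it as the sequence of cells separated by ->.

The budget equals the shortest possible length, so every move has to be on a shortest route through the required cells.
Route from N: left to M, 2× up (reaching C), left to B, 3× down (reaching P), left to O — 8 moves in all.
Check: all required cells visited; 8 ≤ 8 moves.

N -> M -> I -> C -> B -> H -> L -> P -> O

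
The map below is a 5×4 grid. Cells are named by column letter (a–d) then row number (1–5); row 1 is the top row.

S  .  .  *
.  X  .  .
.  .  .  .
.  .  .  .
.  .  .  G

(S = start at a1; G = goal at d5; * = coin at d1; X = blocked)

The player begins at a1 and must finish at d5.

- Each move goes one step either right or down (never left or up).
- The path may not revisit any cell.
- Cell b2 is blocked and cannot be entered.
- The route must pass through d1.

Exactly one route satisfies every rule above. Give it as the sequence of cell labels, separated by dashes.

a1 - b1 - c1 - d1 - d2 - d3 - d4 - d5

Moves only go right or down, so the column and row indices never decrease.
Route from a1: 3× right (reaching d1), 4× down (reaching d5) — 7 moves in all.
Check: all required cells visited.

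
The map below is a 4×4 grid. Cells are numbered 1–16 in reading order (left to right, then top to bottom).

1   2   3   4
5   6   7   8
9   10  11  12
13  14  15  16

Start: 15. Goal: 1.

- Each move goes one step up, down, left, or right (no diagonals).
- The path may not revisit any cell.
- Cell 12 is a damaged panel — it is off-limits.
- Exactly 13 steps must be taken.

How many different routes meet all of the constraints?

4

Need simple routes of exactly 13 moves from 15 to 1 (Manhattan distance 5, so 4 moves are spent on a detour and 4 undoing it).
Enumerating: 15 11 7 8 4 3 2 6 10 14 13 9 5 1 | 15 11 10 14 13 9 5 6 7 8 4 3 2 1 | 15 14 13 9 5 6 10 11 7 8 4 3 2 1 | 15 14 13 9 10 11 7 8 4 3 2 6 5 1.
That gives 4 routes.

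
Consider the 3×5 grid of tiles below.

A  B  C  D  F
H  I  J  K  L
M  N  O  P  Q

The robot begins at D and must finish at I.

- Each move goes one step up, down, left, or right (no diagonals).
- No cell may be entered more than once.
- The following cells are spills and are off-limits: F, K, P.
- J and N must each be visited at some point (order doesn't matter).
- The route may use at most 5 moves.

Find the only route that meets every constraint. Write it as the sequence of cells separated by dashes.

D - C - J - O - N - I

The 5-move cap with required stops at J, N leaves no slack for detours.
Route from D: left to C, 2× down (reaching O), left to N, up to I — 5 moves in all.
Check: all required cells visited; 5 ≤ 5 moves.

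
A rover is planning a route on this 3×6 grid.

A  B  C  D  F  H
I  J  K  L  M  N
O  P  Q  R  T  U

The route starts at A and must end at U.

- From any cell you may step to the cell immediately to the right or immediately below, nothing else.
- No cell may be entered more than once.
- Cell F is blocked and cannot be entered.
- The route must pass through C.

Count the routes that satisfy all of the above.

7

A right/down-only route from A to U makes exactly 2 down-moves and 5 right-moves in some order.
With no other constraints that would be C(7,2) = 21 routes.
Split at C and multiply the segment counts (each segment already excludes blocked cells): A→C: 1; C→U: 7; product = 7.
That gives 7 routes.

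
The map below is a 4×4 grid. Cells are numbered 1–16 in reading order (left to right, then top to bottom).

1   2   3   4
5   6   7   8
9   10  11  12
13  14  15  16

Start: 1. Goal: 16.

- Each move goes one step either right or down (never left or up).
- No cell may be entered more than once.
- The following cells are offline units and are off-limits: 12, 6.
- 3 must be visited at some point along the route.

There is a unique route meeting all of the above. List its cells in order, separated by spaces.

Moves only go right or down, so the column and row indices never decrease.
Route from 1: right 2 to 3, down 3 to 15, right 1 to 16 — 6 moves in all.
Check: all required cells visited.

1 2 3 7 11 15 16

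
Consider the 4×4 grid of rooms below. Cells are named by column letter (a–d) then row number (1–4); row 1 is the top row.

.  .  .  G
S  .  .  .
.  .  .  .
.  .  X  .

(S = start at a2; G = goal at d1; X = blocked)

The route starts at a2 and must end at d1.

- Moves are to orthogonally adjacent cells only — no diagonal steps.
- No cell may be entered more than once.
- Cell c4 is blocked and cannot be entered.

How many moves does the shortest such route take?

The Manhattan distance from a2 to d1 is |2−1| + |1−4| = 4, so at least 4 moves are needed.
A route of 4 moves achieves this: a2 → a1 → b1 → c1 → d1.
Since 4 matches the lower bound, it is optimal.

4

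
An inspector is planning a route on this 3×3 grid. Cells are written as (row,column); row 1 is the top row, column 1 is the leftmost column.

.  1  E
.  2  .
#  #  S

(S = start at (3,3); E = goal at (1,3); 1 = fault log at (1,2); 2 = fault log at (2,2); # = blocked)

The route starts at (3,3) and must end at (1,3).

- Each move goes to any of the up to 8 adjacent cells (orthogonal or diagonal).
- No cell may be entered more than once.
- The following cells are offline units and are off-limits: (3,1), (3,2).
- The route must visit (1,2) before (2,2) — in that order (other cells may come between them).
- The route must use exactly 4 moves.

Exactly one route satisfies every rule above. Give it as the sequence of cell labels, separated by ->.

(3,3) -> (2,3) -> (1,2) -> (2,2) -> (1,3)

The waypoints must appear in the order (1,2), (2,2), with no cell reused.
Route from (3,3): up to (2,3), up-left to (1,2), down to (2,2), up-right to (1,3) — 4 moves in all.
Check: order respected (1 at step 2, 2 at step 3); 4 moves as required.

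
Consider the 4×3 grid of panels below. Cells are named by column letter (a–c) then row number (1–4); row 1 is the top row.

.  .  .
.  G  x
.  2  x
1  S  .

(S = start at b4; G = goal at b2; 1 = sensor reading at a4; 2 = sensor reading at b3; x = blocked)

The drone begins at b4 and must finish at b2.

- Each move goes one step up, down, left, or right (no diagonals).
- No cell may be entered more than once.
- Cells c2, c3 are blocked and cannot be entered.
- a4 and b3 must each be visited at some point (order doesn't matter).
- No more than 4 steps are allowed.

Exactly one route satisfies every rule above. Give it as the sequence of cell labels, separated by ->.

b4 -> a4 -> a3 -> b3 -> b2

Any route must reach a4 and b3 and still end at b2 within 4 moves, so the order of the required stops is forced.
Route from b4: left 1 to a4, up 1 to a3, right 1 to b3, up 1 to b2 — 4 moves in all.
Check: all required cells visited; 4 ≤ 4 moves.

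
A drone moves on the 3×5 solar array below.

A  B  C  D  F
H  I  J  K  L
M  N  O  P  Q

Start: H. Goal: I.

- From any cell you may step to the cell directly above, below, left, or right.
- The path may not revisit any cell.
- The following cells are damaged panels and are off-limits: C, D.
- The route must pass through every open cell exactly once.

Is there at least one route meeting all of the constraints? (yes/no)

Cell F has only one open neighbour but is neither the start nor the goal, so a Hamiltonian route would have to both enter and leave it through the same neighbour — impossible without revisiting.

no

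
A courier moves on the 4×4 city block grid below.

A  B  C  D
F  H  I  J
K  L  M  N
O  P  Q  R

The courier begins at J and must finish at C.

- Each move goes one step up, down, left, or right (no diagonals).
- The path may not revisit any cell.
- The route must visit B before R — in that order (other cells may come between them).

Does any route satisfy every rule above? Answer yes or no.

no

Ignoring the required order, 36 revisit-free routes from J to C pass through all of B and R; the waypoint orders that occur are R → B (36) — never B → R.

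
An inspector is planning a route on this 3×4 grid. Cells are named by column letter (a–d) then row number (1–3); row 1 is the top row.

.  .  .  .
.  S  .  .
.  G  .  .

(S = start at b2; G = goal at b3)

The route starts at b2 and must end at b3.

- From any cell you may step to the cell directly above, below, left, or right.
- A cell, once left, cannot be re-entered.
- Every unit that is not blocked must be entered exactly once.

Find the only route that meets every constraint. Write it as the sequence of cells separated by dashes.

Need to visit all 12 open cells exactly once, starting at b2 and ending at b3.
Cell a1 has only two open neighbours (a2 and b1), so the path must pass straight through it: one of those is the cell it's entered from and the other is where it exits.
Route from b2: right to c2, down to c3, right to d3, 2× up (reaching d1), 3× left (reaching a1), 2× down (reaching a3), right to b3 — 11 moves in all.
Check: all 12 open cells covered.

b2 - c2 - c3 - d3 - d2 - d1 - c1 - b1 - a1 - a2 - a3 - b3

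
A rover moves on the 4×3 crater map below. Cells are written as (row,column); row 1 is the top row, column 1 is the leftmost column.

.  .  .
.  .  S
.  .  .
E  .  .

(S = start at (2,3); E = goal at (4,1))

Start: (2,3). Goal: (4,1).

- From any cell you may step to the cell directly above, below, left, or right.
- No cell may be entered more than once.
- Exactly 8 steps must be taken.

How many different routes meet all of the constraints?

Need simple routes of exactly 8 moves from (2,3) to (4,1) (Manhattan distance 4, so 2 moves are spent on a detour and 2 undoing it).
Branch systematically from the start, pruning whenever the remaining move budget drops below the Manhattan distance to (4,1) or differs from it in parity. Grouping the completions by first move — via (1,3): 5; via (3,3): 2; via (2,2): 2 — and summing: 5 + 2 + 2 = 9.
That gives 9 routes.

9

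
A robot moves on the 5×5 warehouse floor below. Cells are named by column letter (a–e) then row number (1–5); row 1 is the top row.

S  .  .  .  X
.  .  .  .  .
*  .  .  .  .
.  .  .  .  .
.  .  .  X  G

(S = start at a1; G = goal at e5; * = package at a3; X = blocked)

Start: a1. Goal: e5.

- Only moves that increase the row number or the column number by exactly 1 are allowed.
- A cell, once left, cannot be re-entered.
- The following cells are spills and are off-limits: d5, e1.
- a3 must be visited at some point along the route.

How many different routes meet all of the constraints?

A right/down-only route from a1 to e5 makes exactly 4 down-moves and 4 right-moves in some order.
With no other constraints that would be C(8,4) = 70 routes.
Split at a3 and multiply the segment counts (each segment already excludes blocked cells): a1→a3: 1; a3→e5: 5; product = 5.
That gives 5 routes.

5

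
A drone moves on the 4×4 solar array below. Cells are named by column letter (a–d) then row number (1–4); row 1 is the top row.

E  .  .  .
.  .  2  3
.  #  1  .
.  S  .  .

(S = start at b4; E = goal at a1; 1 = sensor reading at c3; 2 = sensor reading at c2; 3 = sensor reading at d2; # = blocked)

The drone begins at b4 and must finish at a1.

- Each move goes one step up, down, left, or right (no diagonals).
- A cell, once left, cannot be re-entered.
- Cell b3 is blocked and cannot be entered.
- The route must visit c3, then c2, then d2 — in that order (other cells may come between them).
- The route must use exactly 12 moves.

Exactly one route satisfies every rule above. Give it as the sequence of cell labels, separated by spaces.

The waypoints must appear in the order c3, c2, d2, with no cell reused.
Route from b4: 2× right (reaching d4), up to d3, left to c3, up to c2, right to d2, up to d1, 2× left (reaching b1), down to b2, left to a2, up to a1 — 12 moves in all.
Check: order respected (1 at step 4, 2 at step 5, 3 at step 6); 12 moves as required.

b4 c4 d4 d3 c3 c2 d2 d1 c1 b1 b2 a2 a1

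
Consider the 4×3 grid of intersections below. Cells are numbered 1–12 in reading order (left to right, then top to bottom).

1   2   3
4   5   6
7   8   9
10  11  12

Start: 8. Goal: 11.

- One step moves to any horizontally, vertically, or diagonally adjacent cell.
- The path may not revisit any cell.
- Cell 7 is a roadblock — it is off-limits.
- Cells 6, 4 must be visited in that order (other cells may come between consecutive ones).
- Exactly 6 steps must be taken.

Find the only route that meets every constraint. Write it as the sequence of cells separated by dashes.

8 - 6 - 2 - 4 - 5 - 9 - 11

The waypoints must appear in the order 6, 4, with no cell reused.
Route from 8: up-right 1 to 6, up-left 1 to 2, down-left 1 to 4, right 1 to 5, down-right 1 to 9, down-left 1 to 11 — 6 moves in all.
Check: order respected (6 at step 1, 4 at step 3); 6 moves as required.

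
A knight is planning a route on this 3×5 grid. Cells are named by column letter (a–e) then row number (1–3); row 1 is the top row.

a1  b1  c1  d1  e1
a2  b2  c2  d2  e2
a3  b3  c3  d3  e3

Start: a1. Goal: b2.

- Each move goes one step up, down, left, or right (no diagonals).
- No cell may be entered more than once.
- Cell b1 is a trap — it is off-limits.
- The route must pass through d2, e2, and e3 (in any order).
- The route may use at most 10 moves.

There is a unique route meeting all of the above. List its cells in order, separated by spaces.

Any route must reach d2, e2, and e3 and still end at b2 within 10 moves, so the order of the required stops is forced.
Route from a1: 2× down (reaching a3), 4× right (reaching e3), up to e2, 3× left (reaching b2) — 10 moves in all.
Check: all required cells visited; 10 ≤ 10 moves.

a1 a2 a3 b3 c3 d3 e3 e2 d2 c2 b2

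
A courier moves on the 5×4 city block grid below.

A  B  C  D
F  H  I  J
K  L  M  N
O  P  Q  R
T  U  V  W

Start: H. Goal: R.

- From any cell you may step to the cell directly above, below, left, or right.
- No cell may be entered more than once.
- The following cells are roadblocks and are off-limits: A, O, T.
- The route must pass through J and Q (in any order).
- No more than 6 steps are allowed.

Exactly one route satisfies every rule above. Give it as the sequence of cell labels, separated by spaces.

H I J N M Q R

The budget equals the shortest possible length, so every move has to be on a shortest route through the required cells.
Route from H: 2× right (reaching J), down to N, left to M, down to Q, right to R — 6 moves in all.
Check: all required cells visited; 6 ≤ 6 moves.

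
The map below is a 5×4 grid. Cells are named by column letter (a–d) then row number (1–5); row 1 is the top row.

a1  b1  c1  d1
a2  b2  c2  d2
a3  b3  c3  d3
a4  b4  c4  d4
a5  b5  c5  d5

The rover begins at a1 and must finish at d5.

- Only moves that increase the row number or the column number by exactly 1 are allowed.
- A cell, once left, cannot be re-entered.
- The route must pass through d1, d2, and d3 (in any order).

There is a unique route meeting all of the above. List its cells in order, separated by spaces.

Moves only go right or down, so the column and row indices never decrease.
Route from a1: 3× right (reaching d1), 4× down (reaching d5) — 7 moves in all.
Check: all required cells visited.

a1 b1 c1 d1 d2 d3 d4 d5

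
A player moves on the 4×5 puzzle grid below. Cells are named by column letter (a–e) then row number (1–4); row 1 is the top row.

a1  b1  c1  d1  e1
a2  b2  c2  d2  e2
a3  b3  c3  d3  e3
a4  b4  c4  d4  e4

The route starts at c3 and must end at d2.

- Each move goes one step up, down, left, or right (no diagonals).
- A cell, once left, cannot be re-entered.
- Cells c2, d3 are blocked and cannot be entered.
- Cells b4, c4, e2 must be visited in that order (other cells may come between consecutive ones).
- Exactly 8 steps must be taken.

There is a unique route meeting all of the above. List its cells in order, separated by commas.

c3, b3, b4, c4, d4, e4, e3, e2, d2

The waypoints must appear in the order b4, c4, e2, with no cell reused.
Route from c3: left 1 to b3, down 1 to b4, right 3 to e4, up 2 to e2, left 1 to d2 — 8 moves in all.
Check: order respected (b4 at step 2, c4 at step 3, e2 at step 7); 8 moves as required.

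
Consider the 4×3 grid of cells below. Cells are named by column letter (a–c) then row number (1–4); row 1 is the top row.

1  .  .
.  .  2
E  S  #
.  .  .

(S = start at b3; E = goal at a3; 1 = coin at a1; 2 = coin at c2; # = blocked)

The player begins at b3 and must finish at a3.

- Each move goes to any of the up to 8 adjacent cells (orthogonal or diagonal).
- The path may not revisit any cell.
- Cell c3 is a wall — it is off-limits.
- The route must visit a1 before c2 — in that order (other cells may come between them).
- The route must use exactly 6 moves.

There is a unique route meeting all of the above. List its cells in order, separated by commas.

b3, a2, a1, b1, c2, b2, a3

The waypoints must appear in the order a1, c2, with no cell reused.
Route from b3: up-left to a2, up to a1, right to b1, down-right to c2, left to b2, down-left to a3 — 6 moves in all.
Check: order respected (1 at step 2, 2 at step 4); 6 moves as required.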